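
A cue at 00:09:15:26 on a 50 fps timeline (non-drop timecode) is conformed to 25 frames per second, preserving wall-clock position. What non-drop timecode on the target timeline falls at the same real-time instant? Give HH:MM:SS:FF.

00:09:15:13

Source frame index: (0×3600 + 9×60 + 15) × 50 + 26 = 27776.
Real time: 27776 / (50) = 13888/25 s.
Target frame: (13888/25) × (25) = 13888.
At 25 labels/s: frame 13888 → 00:09:15:13.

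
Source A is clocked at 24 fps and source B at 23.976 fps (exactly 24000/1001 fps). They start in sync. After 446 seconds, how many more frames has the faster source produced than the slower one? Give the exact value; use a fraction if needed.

10704/1001 frames

A emits 24 × 446 = 10704 frames; B emits 24000/1001 × 446 = 10704000/1001.
Difference = 10704/1001 frames (≈ 10.6933); B is behind A.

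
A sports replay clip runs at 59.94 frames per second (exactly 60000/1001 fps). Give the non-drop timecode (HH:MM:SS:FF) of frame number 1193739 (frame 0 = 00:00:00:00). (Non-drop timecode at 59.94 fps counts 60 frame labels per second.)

05:31:35:39

1193739 ÷ 60 = 19895 full seconds, remainder 39 frames.
19895 s = 5 h 31 min 35 s.
Timecode: 05:31:35:39.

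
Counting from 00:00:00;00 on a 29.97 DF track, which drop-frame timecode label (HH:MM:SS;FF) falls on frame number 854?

00:00:28;14

Ten DF minutes hold 17982 frames, so frame 854 lies in block 0 (frames 0–17981) with 854 frames into that block.
The block's first minute is 1800 frames and the rest 1798 each; 854 frames reaches minute 0, so 0 × 18 + 0 × 2 = 0 labels have been skipped so far.
Adding those back, label number 854 + 0 = 854 at 30 labels/s is 28 s + 14 f = 0 h 0 min 28 s frame 14, i.e. 00:00:28;14.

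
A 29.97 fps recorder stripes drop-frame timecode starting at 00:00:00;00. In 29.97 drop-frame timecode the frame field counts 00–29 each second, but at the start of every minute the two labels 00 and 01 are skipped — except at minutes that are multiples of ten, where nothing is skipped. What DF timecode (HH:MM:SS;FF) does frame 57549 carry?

00:32:00;07

Each 10-minute DF block holds 10 × 60 × 30 − 9 × 2 = 17982 frames. 57549 ÷ 17982 → 3 full blocks, remainder 3603.
Within the partial block the first minute is 1800 frames and each further minute 1798, so 2 further minute boundaries passed. Total skipped labels = 18 × 3 + 2 × 2 = 58.
Non-drop label index = 57549 + 58 = 57607; at 30 labels/s that is 00:32:00:07, i.e. DF 00:32:00;07.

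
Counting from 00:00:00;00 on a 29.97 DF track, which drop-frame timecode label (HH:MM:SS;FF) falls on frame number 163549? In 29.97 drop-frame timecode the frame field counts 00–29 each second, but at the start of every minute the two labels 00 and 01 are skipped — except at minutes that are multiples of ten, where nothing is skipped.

Ten DF minutes hold 17982 frames, so frame 163549 lies in block 9 (frames 161838–179819) with 1711 frames into that block.
The block's first minute is 1800 frames and the rest 1798 each; 1711 frames reaches minute 0, so 9 × 18 + 0 × 2 = 162 labels have been skipped so far.
Adding those back, label number 163549 + 162 = 163711 at 30 labels/s is 5457 s + 1 f = 1 h 30 min 57 s frame 1, i.e. 01:30:57;01.

01:30:57;01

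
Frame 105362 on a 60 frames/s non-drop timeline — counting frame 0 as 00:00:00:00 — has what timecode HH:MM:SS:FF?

00:29:16:02

105362 ÷ 60 = 1756 full seconds, remainder 2 frames.
1756 s = 0 h 29 min 16 s.
Timecode: 00:29:16:02.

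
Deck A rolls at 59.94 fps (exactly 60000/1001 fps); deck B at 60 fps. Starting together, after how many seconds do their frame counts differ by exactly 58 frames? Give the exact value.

29029/30 seconds

The gap grows by |60 − 60000/1001| = 60/1001 frames per second.
Time for a 58-frame gap: 58 ÷ (60/1001) = 29029/30 s.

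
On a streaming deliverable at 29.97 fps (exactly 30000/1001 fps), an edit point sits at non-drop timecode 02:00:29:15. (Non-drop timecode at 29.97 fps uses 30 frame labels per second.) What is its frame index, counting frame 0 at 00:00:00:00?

216885

Total seconds to the label: (2 × 3600 + 0 × 60 + 29) = 7229.
Frame index = 7229 × 30 + 15 = 216885.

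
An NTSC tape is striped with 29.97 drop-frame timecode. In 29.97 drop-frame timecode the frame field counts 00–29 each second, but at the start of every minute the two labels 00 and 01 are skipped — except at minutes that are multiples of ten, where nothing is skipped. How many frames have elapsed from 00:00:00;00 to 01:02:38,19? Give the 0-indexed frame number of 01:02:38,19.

112647

Complete 10-minute blocks: 6, each 17982 frames → 107892.
Remaining 2 whole minutes in the current block: 1800 + 1 × 1798 = 3598 frames.
Within the current minute: 38 × 30 + 19 − 2 = 1157 (labels ;00/;01 skipped at this minute). Total = 107892 + 3598 + 1157 = 112647.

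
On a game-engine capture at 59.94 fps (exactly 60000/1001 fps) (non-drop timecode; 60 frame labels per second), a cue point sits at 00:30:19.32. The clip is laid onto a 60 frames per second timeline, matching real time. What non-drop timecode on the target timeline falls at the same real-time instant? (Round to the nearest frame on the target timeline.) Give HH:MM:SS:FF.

Source frame index: (0×3600 + 30×60 + 19) × 60 + 32 = 109172.
Real time: 109172 / (60000/1001) = 27320293/15000 s.
Target frame: (27320293/15000) × (60) = 27320293/250 ≈ 109281.172 → 109281.
At 60 labels/s: frame 109281 → 00:30:21:21.

00:30:21:21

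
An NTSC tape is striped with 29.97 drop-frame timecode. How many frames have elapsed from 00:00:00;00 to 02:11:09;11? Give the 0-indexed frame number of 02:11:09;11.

235845

Complete 10-minute blocks: 13, each 17982 frames → 233766.
Remaining 1 whole minute in the current block: 1800 + 0 × 1798 = 1800 frames.
Within the current minute: 9 × 30 + 11 − 2 = 279 (labels ;00/;01 skipped at this minute). Total = 233766 + 1800 + 279 = 235845.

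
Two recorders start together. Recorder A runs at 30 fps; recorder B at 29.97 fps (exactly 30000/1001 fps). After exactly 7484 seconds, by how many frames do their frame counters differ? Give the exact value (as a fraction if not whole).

A emits 30 × 7484 = 224520 frames; B emits 30000/1001 × 7484 = 224520000/1001.
Difference = 224520/1001 frames (≈ 224.2957); B is behind A.

224520/1001 frames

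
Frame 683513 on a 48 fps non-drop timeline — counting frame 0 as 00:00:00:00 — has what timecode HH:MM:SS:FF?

683513 ÷ 48 = 14239 full seconds, remainder 41 frames.
14239 s = 3 h 57 min 19 s.
Timecode: 03:57:19:41.

03:57:19:41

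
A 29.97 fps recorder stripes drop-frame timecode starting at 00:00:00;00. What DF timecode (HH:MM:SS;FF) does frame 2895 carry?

Each 10-minute DF block holds 10 × 60 × 30 − 9 × 2 = 17982 frames. 2895 ÷ 17982 → 0 full blocks, remainder 2895.
Within the partial block the first minute is 1800 frames and each further minute 1798, so 1 further minute boundary passed. Total skipped labels = 18 × 0 + 2 × 1 = 2.
Non-drop label index = 2895 + 2 = 2897; at 30 labels/s that is 00:01:36:17, i.e. DF 00:01:36;17.

00:01:36;17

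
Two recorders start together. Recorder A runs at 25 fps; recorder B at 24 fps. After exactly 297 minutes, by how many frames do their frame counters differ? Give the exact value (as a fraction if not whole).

297 min = 17820 s.
A emits 25 × 17820 = 445500 frames; B emits 24 × 17820 = 427680.
Difference = 17820 frames; B is behind A.

17820 frames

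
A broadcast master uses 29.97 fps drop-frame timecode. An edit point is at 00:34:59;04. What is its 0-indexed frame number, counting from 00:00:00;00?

As if non-drop at 30 labels/s: (0 × 3600 + 34 × 60 + 59) × 30 + 4 = 62974.
Minute boundaries passed: 34; those not divisible by 10: 34 − 3 = 31; dropped labels = 2 × 31 = 62.
Actual frame index = 62974 − 62 = 62912.

62912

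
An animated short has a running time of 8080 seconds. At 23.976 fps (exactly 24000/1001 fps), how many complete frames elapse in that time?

Frames = 8080 × 24000/1001 = 193920000/1001 ≈ 193726.2737.
Complete frames: 193726.

193726 frames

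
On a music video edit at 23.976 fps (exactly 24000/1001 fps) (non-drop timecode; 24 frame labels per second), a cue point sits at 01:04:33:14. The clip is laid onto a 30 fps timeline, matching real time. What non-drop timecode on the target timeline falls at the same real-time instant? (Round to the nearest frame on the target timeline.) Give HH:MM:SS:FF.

01:04:37:14

Source frame index: (1×3600 + 4×60 + 33) × 24 + 14 = 92966.
Real time: 92966 / (24000/1001) = 46529483/12000 s.
Target frame: (46529483/12000) × (30) = 46529483/400 ≈ 116323.708 → 116324.
At 30 labels/s: frame 116324 → 01:04:37:14.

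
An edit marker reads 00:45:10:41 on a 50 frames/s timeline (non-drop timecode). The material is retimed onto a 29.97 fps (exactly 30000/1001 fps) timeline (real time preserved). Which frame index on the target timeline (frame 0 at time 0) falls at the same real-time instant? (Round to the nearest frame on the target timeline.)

frame 81243

Source frame index: (0×3600 + 45×60 + 10) × 50 + 41 = 135541.
Real time: 135541 / (50) = 135541/50 s.
Target frame: (135541/50) × (30000/1001) = 11617800/143 ≈ 81243.357 → 81243.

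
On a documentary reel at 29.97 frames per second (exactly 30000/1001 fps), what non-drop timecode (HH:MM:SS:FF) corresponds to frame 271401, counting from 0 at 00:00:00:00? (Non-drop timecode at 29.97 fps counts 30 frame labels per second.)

02:30:46:21

271401 ÷ 30 = 9046 full seconds, remainder 21 frames.
9046 s = 2 h 30 min 46 s.
Timecode: 02:30:46:21.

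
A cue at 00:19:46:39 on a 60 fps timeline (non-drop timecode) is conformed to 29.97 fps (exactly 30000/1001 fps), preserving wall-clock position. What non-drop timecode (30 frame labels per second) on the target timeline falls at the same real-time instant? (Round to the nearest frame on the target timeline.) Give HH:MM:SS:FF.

00:19:45:14

Source frame index: (0×3600 + 19×60 + 46) × 60 + 39 = 71199.
Real time: 71199 / (60) = 23733/20 s.
Target frame: (23733/20) × (30000/1001) = 35599500/1001 ≈ 35563.936 → 35564.
At 30 labels/s: frame 35564 → 00:19:45:14.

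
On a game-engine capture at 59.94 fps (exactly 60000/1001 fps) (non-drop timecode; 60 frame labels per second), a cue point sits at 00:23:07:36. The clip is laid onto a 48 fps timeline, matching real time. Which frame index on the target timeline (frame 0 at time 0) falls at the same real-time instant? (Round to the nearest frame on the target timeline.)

Source frame index: (0×3600 + 23×60 + 7) × 60 + 36 = 83256.
Real time: 83256 / (60000/1001) = 3472469/2500 s.
Target frame: (3472469/2500) × (48) = 41669628/625 ≈ 66671.405 → 66671.

frame 66671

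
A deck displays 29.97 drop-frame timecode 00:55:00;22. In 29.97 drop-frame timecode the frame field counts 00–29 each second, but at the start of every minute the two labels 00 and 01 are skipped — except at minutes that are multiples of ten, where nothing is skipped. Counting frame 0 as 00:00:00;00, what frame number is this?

98922

Complete 10-minute blocks: 5, each 17982 frames → 89910.
Remaining 5 whole minutes in the current block: 1800 + 4 × 1798 = 8992 frames.
Within the current minute: 0 × 30 + 22 − 2 = 20 (labels ;00/;01 skipped at this minute). Total = 89910 + 8992 + 20 = 98922.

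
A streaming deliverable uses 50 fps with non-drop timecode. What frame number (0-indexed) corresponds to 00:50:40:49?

Total seconds to the label: (0 × 3600 + 50 × 60 + 40) = 3040.
Frame index = 3040 × 50 + 49 = 152049.

frame 152049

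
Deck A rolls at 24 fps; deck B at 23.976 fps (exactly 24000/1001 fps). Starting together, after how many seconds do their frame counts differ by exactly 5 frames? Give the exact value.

5005/24 seconds

The gap grows by |24000/1001 − 24| = 24/1001 frames per second.
Time for a 5-frame gap: 5 ÷ (24/1001) = 5005/24 s.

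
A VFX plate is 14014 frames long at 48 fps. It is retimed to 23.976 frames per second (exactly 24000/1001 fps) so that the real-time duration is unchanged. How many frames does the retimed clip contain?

Target frames = source frames × (target rate / source rate) = 14014 × (24000/1001)/(48) = 14014 × 500/1001 = 7000.

7000 frames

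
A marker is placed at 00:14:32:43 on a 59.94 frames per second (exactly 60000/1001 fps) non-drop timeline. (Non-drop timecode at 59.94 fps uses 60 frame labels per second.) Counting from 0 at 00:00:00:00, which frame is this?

frame 52363

Total seconds to the label: (0 × 3600 + 14 × 60 + 32) = 872.
Frame index = 872 × 60 + 43 = 52363.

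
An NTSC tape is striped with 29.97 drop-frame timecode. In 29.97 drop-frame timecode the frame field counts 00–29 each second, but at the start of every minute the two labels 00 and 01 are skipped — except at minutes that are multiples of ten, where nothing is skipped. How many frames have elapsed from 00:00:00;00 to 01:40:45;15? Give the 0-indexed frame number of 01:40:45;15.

As if non-drop at 30 labels/s: (1 × 3600 + 40 × 60 + 45) × 30 + 15 = 181365.
Minute boundaries passed: 100; those not divisible by 10: 100 − 10 = 90; dropped labels = 2 × 90 = 180.
Actual frame index = 181365 − 180 = 181185.

181185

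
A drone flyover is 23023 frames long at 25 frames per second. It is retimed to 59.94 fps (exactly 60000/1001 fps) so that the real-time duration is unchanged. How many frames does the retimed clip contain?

55200 frames

Target frames = source frames × (target rate / source rate) = 23023 × (60000/1001)/(25) = 23023 × 2400/1001 = 55200.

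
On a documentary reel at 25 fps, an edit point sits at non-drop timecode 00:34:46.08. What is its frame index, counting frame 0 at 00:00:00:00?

Total seconds to the label: (0 × 3600 + 34 × 60 + 46) = 2086.
Frame index = 2086 × 25 + 8 = 52158.

frame 52158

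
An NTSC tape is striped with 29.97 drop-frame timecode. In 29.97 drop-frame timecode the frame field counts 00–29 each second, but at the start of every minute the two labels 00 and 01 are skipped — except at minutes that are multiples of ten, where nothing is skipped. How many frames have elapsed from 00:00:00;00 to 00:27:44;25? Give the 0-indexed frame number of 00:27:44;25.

49895

Complete 10-minute blocks: 2, each 17982 frames → 35964.
Remaining 7 whole minutes in the current block: 1800 + 6 × 1798 = 12588 frames.
Within the current minute: 44 × 30 + 25 − 2 = 1343 (labels ;00/;01 skipped at this minute). Total = 35964 + 12588 + 1343 = 49895.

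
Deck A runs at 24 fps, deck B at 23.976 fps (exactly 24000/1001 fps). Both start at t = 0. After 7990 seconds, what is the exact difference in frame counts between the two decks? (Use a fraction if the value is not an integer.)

A emits 24 × 7990 = 191760 frames; B emits 24000/1001 × 7990 = 191760000/1001.
Difference = 191760/1001 frames (≈ 191.5684); B is behind A.

191760/1001 frames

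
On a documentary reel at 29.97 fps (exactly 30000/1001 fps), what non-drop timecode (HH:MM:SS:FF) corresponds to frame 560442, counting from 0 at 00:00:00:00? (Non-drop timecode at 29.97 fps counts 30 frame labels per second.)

05:11:21:12

560442 ÷ 30 = 18681 full seconds, remainder 12 frames.
18681 s = 5 h 11 min 21 s.
Timecode: 05:11:21:12.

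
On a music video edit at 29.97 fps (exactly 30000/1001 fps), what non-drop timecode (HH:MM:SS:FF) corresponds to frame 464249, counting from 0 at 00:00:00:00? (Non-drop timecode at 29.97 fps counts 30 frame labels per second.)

04:17:54:29

464249 ÷ 30 = 15474 full seconds, remainder 29 frames.
15474 s = 4 h 17 min 54 s.
Timecode: 04:17:54:29.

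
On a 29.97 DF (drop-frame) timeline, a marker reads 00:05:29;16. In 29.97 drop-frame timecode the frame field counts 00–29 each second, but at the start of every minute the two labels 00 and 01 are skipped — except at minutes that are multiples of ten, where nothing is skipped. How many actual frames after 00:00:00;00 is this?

Complete 10-minute blocks: 0, each 17982 frames → 0.
Remaining 5 whole minutes in the current block: 1800 + 4 × 1798 = 8992 frames.
Within the current minute: 29 × 30 + 16 − 2 = 884 (labels ;00/;01 skipped at this minute). Total = 0 + 8992 + 884 = 9876.

9876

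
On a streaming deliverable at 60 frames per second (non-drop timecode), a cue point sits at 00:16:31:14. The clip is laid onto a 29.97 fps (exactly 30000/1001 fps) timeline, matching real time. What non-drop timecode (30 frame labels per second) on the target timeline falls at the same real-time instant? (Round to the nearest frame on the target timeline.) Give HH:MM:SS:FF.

Source frame index: (0×3600 + 16×60 + 31) × 60 + 14 = 59474.
Real time: 59474 / (60) = 29737/30 s.
Target frame: (29737/30) × (30000/1001) = 29737000/1001 ≈ 29707.293 → 29707.
At 30 labels/s: frame 29707 → 00:16:30:07.

00:16:30:07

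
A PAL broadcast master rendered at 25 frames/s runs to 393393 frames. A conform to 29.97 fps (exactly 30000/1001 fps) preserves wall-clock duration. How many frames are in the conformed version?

Target frames = source frames × (target rate / source rate) = 393393 × (30000/1001)/(25) = 393393 × 1200/1001 = 471600.

471600 frames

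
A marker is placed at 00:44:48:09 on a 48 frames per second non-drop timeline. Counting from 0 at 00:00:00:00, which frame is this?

frame 129033

Total seconds to the label: (0 × 3600 + 44 × 60 + 48) = 2688.
Frame index = 2688 × 48 + 9 = 129033.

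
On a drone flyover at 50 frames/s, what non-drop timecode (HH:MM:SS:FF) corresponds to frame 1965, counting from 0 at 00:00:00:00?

00:00:39:15

1965 ÷ 50 = 39 full seconds, remainder 15 frames.
39 s = 0 h 0 min 39 s.
Timecode: 00:00:39:15.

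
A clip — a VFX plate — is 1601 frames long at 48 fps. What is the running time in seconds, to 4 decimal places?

Running time = 1601 × 1/48 = 1601/48 s ≈ 33.3542 s.

33.3542 seconds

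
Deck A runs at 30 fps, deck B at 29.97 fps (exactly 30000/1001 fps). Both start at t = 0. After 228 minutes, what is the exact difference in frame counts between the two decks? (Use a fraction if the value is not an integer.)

410400/1001 frames

228 min = 13680 s.
A emits 30 × 13680 = 410400 frames; B emits 30000/1001 × 13680 = 410400000/1001.
Difference = 410400/1001 frames (≈ 409.9900); B is behind A.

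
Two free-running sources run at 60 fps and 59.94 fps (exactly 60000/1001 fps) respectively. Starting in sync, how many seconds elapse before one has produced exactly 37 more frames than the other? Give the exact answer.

The gap grows by |60000/1001 − 60| = 60/1001 frames per second.
Time for a 37-frame gap: 37 ÷ (60/1001) = 37037/60 s.

37037/60 seconds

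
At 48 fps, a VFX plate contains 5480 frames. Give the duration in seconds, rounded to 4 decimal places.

Running time = 5480 × 1/48 = 685/6 s ≈ 114.1667 s.

114.1667 seconds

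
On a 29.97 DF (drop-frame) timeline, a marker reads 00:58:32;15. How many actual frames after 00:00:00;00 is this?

Complete 10-minute blocks: 5, each 17982 frames → 89910.
Remaining 8 whole minutes in the current block: 1800 + 7 × 1798 = 14386 frames.
Within the current minute: 32 × 30 + 15 − 2 = 973 (labels ;00/;01 skipped at this minute). Total = 89910 + 14386 + 973 = 105269.

105269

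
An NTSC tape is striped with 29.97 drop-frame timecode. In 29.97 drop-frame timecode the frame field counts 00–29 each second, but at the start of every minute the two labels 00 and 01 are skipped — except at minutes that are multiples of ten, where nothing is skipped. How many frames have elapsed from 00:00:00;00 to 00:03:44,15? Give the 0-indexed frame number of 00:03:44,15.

As if non-drop at 30 labels/s: (0 × 3600 + 3 × 60 + 44) × 30 + 15 = 6735.
Minute boundaries passed: 3; those not divisible by 10: 3 − 0 = 3; dropped labels = 2 × 3 = 6.
Actual frame index = 6735 − 6 = 6729.

6729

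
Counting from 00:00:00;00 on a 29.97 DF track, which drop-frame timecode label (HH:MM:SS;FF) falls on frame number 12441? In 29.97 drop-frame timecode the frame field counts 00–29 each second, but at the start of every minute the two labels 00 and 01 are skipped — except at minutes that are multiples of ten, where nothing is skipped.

Each 10-minute DF block holds 10 × 60 × 30 − 9 × 2 = 17982 frames. 12441 ÷ 17982 → 0 full blocks, remainder 12441.
Within the partial block the first minute is 1800 frames and each further minute 1798, so 6 further minute boundaries passed. Total skipped labels = 18 × 0 + 2 × 6 = 12.
Non-drop label index = 12441 + 12 = 12453; at 30 labels/s that is 00:06:55:03, i.e. DF 00:06:55;03.

00:06:55;03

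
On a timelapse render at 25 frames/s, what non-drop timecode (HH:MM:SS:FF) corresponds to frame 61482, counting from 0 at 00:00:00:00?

00:40:59:07

61482 ÷ 25 = 2459 full seconds, remainder 7 frames.
2459 s = 0 h 40 min 59 s.
Timecode: 00:40:59:07.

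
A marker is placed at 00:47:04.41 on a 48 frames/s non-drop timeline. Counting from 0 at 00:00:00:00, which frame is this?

135593

Total seconds to the label: (0 × 3600 + 47 × 60 + 4) = 2824.
Frame index = 2824 × 48 + 41 = 135593.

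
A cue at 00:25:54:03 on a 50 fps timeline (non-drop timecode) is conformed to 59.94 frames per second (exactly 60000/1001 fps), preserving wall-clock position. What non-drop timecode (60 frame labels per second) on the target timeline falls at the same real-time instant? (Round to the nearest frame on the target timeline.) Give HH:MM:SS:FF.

00:25:52:30

Source frame index: (0×3600 + 25×60 + 54) × 50 + 3 = 77703.
Real time: 77703 / (50) = 77703/50 s.
Target frame: (77703/50) × (60000/1001) = 93243600/1001 ≈ 93150.450 → 93150.
At 60 labels/s: frame 93150 → 00:25:52:30.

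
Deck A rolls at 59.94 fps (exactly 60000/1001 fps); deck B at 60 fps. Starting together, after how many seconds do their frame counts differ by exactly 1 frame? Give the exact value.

1001/60 seconds

The gap grows by |60 − 60000/1001| = 60/1001 frames per second.
Time for a 1-frame gap: 1 ÷ (60/1001) = 1001/60 s.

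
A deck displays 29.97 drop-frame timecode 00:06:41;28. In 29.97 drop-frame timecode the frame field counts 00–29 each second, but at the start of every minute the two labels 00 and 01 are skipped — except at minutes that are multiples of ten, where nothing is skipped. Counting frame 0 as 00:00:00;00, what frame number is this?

As if non-drop at 30 labels/s: (0 × 3600 + 6 × 60 + 41) × 30 + 28 = 12058.
Minute boundaries passed: 6; those not divisible by 10: 6 − 0 = 6; dropped labels = 2 × 6 = 12.
Actual frame index = 12058 − 12 = 12046.

12046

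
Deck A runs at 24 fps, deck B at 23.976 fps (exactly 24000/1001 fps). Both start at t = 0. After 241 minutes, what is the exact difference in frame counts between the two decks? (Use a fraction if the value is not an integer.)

347040/1001 frames

241 min = 14460 s.
A emits 24 × 14460 = 347040 frames; B emits 24000/1001 × 14460 = 347040000/1001.
Difference = 347040/1001 frames (≈ 346.6933); B is behind A.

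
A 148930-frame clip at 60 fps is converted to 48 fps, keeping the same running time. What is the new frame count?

Target frames = source frames × (target rate / source rate) = 148930 × (48)/(60) = 148930 × 4/5 = 119144.

119144 frames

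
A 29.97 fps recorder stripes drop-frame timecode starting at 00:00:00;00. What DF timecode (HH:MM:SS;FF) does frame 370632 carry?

03:26:06;24

Each 10-minute DF block holds 10 × 60 × 30 − 9 × 2 = 17982 frames. 370632 ÷ 17982 → 20 full blocks, remainder 10992.
Within the partial block the first minute is 1800 frames and each further minute 1798, so 6 further minute boundaries passed. Total skipped labels = 18 × 20 + 2 × 6 = 372.
Non-drop label index = 370632 + 372 = 371004; at 30 labels/s that is 03:26:06:24, i.e. DF 03:26:06;24.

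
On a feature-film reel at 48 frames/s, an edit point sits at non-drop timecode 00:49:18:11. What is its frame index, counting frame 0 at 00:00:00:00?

Total seconds to the label: (0 × 3600 + 49 × 60 + 18) = 2958.
Frame index = 2958 × 48 + 11 = 141995.

141995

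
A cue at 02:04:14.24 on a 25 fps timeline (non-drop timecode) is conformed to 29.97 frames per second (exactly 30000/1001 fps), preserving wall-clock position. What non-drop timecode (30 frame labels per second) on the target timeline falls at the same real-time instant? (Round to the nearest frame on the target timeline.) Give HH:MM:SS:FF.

Source frame index: (2×3600 + 4×60 + 14) × 25 + 24 = 186374.
Real time: 186374 / (25) = 186374/25 s.
Target frame: (186374/25) × (30000/1001) = 223648800/1001 ≈ 223425.375 → 223425.
At 30 labels/s: frame 223425 → 02:04:07:15.

02:04:07:15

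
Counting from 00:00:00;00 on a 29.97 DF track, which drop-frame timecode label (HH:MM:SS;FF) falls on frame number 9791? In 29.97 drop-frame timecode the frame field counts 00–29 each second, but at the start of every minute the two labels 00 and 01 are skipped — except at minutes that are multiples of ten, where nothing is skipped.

00:05:26;21

Each 10-minute DF block holds 10 × 60 × 30 − 9 × 2 = 17982 frames. 9791 ÷ 17982 → 0 full blocks, remainder 9791.
Within the partial block the first minute is 1800 frames and each further minute 1798, so 5 further minute boundaries passed. Total skipped labels = 18 × 0 + 2 × 5 = 10.
Non-drop label index = 9791 + 10 = 9801; at 30 labels/s that is 00:05:26:21, i.e. DF 00:05:26;21.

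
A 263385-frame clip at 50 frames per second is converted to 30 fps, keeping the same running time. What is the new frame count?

Target frames = source frames × (target rate / source rate) = 263385 × (30)/(50) = 263385 × 3/5 = 158031.

158031 frames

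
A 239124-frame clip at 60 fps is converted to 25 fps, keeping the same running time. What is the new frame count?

Target frames = source frames × (target rate / source rate) = 239124 × (25)/(60) = 239124 × 5/12 = 99635.

99635 frames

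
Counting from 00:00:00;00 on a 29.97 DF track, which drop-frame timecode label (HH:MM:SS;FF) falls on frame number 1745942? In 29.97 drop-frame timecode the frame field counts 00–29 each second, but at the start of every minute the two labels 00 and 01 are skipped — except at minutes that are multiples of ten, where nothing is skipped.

Ten DF minutes hold 17982 frames, so frame 1745942 lies in block 97 (frames 1744254–1762235) with 1688 frames into that block.
The block's first minute is 1800 frames and the rest 1798 each; 1688 frames reaches minute 0, so 97 × 18 + 0 × 2 = 1746 labels have been skipped so far.
Adding those back, label number 1745942 + 1746 = 1747688 at 30 labels/s is 58256 s + 8 f = 16 h 10 min 56 s frame 8, i.e. 16:10:56;08.

16:10:56;08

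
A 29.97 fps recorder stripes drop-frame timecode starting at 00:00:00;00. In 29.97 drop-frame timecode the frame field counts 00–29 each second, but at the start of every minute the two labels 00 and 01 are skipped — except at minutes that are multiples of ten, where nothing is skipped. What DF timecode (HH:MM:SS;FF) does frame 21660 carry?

Each 10-minute DF block holds 10 × 60 × 30 − 9 × 2 = 17982 frames. 21660 ÷ 17982 → 1 full block, remainder 3678.
Within the partial block the first minute is 1800 frames and each further minute 1798, so 2 further minute boundaries passed. Total skipped labels = 18 × 1 + 2 × 2 = 22.
Non-drop label index = 21660 + 22 = 21682; at 30 labels/s that is 00:12:02:22, i.e. DF 00:12:02;22.

00:12:02;22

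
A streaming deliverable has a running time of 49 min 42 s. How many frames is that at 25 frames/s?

49 min 42 s = 2982 s.
Frames = 2982 × 25 = 74550.

74550 frames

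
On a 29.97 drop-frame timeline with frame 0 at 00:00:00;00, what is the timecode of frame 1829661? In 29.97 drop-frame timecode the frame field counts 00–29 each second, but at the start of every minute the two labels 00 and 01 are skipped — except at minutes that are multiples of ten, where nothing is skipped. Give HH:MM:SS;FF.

Ten DF minutes hold 17982 frames, so frame 1829661 lies in block 101 (frames 1816182–1834163) with 13479 frames into that block.
The block's first minute is 1800 frames and the rest 1798 each; 13479 frames reaches minute 7, so 101 × 18 + 7 × 2 = 1832 labels have been skipped so far.
Adding those back, label number 1829661 + 1832 = 1831493 at 30 labels/s is 61049 s + 23 f = 16 h 57 min 29 s frame 23, i.e. 16:57:29;23.

16:57:29;23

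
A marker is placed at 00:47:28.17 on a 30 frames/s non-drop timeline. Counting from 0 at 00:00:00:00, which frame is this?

frame 85457

Total seconds to the label: (0 × 3600 + 47 × 60 + 28) = 2848.
Frame index = 2848 × 30 + 17 = 85457.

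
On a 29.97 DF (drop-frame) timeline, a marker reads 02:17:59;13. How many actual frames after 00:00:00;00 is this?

248135

As if non-drop at 30 labels/s: (2 × 3600 + 17 × 60 + 59) × 30 + 13 = 248383.
Minute boundaries passed: 137; those not divisible by 10: 137 − 13 = 124; dropped labels = 2 × 124 = 248.
Actual frame index = 248383 − 248 = 248135.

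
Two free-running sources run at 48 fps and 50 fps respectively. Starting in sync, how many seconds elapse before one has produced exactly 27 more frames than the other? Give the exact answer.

The gap grows by |50 − 48| = 2 frames per second.
Time for a 27-frame gap: 27 ÷ (2) = 13.5 s.

13.5 seconds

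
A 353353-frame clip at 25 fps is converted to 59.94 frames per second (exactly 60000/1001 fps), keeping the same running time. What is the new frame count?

Target frames = source frames × (target rate / source rate) = 353353 × (60000/1001)/(25) = 353353 × 2400/1001 = 847200.

847200 frames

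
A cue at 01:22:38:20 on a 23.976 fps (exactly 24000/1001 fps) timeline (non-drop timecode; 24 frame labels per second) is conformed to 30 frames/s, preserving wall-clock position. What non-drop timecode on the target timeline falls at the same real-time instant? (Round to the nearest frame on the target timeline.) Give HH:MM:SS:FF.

01:22:43:24

Source frame index: (1×3600 + 22×60 + 38) × 24 + 20 = 119012.
Real time: 119012 / (24000/1001) = 29782753/6000 s.
Target frame: (29782753/6000) × (30) = 29782753/200 ≈ 148913.765 → 148914.
At 30 labels/s: frame 148914 → 01:22:43:24.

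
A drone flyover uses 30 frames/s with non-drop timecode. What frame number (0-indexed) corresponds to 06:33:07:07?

frame 707617

Total seconds to the label: (6 × 3600 + 33 × 60 + 7) = 23587.
Frame index = 23587 × 30 + 7 = 707617.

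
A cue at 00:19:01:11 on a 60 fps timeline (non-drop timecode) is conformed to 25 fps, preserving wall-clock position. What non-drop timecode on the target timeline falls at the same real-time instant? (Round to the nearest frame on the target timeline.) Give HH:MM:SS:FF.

Source frame index: (0×3600 + 19×60 + 1) × 60 + 11 = 68471.
Real time: 68471 / (60) = 68471/60 s.
Target frame: (68471/60) × (25) = 342355/12 ≈ 28529.583 → 28530.
At 25 labels/s: frame 28530 → 00:19:01:05.

00:19:01:05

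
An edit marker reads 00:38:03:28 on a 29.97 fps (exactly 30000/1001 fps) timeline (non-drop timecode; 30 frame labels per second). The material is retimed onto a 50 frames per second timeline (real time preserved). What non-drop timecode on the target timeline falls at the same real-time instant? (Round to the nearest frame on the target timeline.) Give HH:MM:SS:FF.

Source frame index: (0×3600 + 38×60 + 3) × 30 + 28 = 68518.
Real time: 68518 / (30000/1001) = 34293259/15000 s.
Target frame: (34293259/15000) × (50) = 34293259/300 ≈ 114310.863 → 114311.
At 50 labels/s: frame 114311 → 00:38:06:11.

00:38:06:11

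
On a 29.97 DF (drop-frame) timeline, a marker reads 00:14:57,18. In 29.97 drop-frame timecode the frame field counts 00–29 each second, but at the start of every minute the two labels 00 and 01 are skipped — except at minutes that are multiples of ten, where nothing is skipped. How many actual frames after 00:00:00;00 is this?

26902

Complete 10-minute blocks: 1, each 17982 frames → 17982.
Remaining 4 whole minutes in the current block: 1800 + 3 × 1798 = 7194 frames.
Within the current minute: 57 × 30 + 18 − 2 = 1726 (labels ;00/;01 skipped at this minute). Total = 17982 + 7194 + 1726 = 26902.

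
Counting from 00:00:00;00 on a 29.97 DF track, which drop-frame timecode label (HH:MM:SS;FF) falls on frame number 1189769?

Ten DF minutes hold 17982 frames, so frame 1189769 lies in block 66 (frames 1186812–1204793) with 2957 frames into that block.
The block's first minute is 1800 frames and the rest 1798 each; 2957 frames reaches minute 1, so 66 × 18 + 1 × 2 = 1190 labels have been skipped so far.
Adding those back, label number 1189769 + 1190 = 1190959 at 30 labels/s is 39698 s + 19 f = 11 h 1 min 38 s frame 19, i.e. 11:01:38;19.

11:01:38;19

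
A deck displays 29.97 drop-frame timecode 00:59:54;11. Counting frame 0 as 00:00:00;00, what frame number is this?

Complete 10-minute blocks: 5, each 17982 frames → 89910.
Remaining 9 whole minutes in the current block: 1800 + 8 × 1798 = 16184 frames.
Within the current minute: 54 × 30 + 11 − 2 = 1629 (labels ;00/;01 skipped at this minute). Total = 89910 + 16184 + 1629 = 107723.

107723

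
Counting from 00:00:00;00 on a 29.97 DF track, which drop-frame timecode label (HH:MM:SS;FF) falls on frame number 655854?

Each 10-minute DF block holds 10 × 60 × 30 − 9 × 2 = 17982 frames. 655854 ÷ 17982 → 36 full blocks, remainder 8502.
Within the partial block the first minute is 1800 frames and each further minute 1798, so 4 further minute boundaries passed. Total skipped labels = 18 × 36 + 2 × 4 = 656.
Non-drop label index = 655854 + 656 = 656510; at 30 labels/s that is 06:04:43:20, i.e. DF 06:04:43;20.

06:04:43;20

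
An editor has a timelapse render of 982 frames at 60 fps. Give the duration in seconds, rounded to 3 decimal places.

Running time = 982 × 1/60 = 491/30 s ≈ 16.367 s.

16.367 seconds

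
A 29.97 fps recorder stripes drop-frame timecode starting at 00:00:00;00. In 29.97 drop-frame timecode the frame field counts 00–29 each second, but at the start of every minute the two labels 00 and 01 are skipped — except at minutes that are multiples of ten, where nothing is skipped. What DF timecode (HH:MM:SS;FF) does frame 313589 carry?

02:54:23;13

Ten DF minutes hold 17982 frames, so frame 313589 lies in block 17 (frames 305694–323675) with 7895 frames into that block.
The block's first minute is 1800 frames and the rest 1798 each; 7895 frames reaches minute 4, so 17 × 18 + 4 × 2 = 314 labels have been skipped so far.
Adding those back, label number 313589 + 314 = 313903 at 30 labels/s is 10463 s + 13 f = 2 h 54 min 23 s frame 13, i.e. 02:54:23;13.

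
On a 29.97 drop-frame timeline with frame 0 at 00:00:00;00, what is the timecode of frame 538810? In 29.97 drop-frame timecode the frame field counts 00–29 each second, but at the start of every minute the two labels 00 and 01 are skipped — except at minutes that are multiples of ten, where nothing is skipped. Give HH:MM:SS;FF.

Each 10-minute DF block holds 10 × 60 × 30 − 9 × 2 = 17982 frames. 538810 ÷ 17982 → 29 full blocks, remainder 17332.
Within the partial block the first minute is 1800 frames and each further minute 1798, so 9 further minute boundaries passed. Total skipped labels = 18 × 29 + 2 × 9 = 540.
Non-drop label index = 538810 + 540 = 539350; at 30 labels/s that is 04:59:38:10, i.e. DF 04:59:38;10.

04:59:38;10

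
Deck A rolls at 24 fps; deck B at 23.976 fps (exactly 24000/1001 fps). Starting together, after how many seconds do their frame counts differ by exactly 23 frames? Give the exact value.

23023/24 seconds

The gap grows by |24000/1001 − 24| = 24/1001 frames per second.
Time for a 23-frame gap: 23 ÷ (24/1001) = 23023/24 s.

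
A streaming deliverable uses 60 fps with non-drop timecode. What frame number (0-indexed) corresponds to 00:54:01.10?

194470

Total seconds to the label: (0 × 3600 + 54 × 60 + 1) = 3241.
Frame index = 3241 × 60 + 10 = 194470.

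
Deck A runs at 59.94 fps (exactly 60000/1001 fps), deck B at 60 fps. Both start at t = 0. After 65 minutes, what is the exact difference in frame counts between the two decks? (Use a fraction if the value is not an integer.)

65 min = 3900 s.
A emits 60000/1001 × 3900 = 18000000/77 frames; B emits 60 × 3900 = 234000.
Difference = 18000/77 frames (≈ 233.7662); B is ahead of A.

18000/77 frames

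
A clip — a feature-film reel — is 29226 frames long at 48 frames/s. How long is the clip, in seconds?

608.875 seconds

Running time = 29226 / (48) = 608.875 s.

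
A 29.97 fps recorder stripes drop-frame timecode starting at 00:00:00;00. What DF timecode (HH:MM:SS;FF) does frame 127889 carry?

Each 10-minute DF block holds 10 × 60 × 30 − 9 × 2 = 17982 frames. 127889 ÷ 17982 → 7 full blocks, remainder 2015.
Within the partial block the first minute is 1800 frames and each further minute 1798, so 1 further minute boundary passed. Total skipped labels = 18 × 7 + 2 × 1 = 128.
Non-drop label index = 127889 + 128 = 128017; at 30 labels/s that is 01:11:07:07, i.e. DF 01:11:07;07.

01:11:07;07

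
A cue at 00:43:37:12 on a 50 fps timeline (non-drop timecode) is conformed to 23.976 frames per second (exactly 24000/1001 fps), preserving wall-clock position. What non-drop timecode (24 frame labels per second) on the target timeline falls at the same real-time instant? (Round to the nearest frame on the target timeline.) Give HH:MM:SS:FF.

Source frame index: (0×3600 + 43×60 + 37) × 50 + 12 = 130862.
Real time: 130862 / (50) = 65431/25 s.
Target frame: (65431/25) × (24000/1001) = 62813760/1001 ≈ 62751.009 → 62751.
At 24 labels/s: frame 62751 → 00:43:34:15.

00:43:34:15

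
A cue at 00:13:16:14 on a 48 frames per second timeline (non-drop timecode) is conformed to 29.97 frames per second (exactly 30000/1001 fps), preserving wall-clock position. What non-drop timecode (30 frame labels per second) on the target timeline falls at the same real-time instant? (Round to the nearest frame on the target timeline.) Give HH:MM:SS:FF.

00:13:15:15

Source frame index: (0×3600 + 13×60 + 16) × 48 + 14 = 38222.
Real time: 38222 / (48) = 19111/24 s.
Target frame: (19111/24) × (30000/1001) = 23888750/1001 ≈ 23864.885 → 23865.
At 30 labels/s: frame 23865 → 00:13:15:15.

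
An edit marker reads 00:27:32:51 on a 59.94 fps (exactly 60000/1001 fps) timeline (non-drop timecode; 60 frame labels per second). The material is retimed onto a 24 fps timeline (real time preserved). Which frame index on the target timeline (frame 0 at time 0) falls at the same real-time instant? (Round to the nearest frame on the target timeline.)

Source frame index: (0×3600 + 27×60 + 32) × 60 + 51 = 99171.
Real time: 99171 / (60000/1001) = 33090057/20000 s.
Target frame: (33090057/20000) × (24) = 99270171/2500 ≈ 39708.068 → 39708.

frame 39708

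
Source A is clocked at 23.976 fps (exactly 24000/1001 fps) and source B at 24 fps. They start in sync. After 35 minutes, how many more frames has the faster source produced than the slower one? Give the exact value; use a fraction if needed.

7200/143 frames

35 min = 2100 s.
A emits 24000/1001 × 2100 = 7200000/143 frames; B emits 24 × 2100 = 50400.
Difference = 7200/143 frames (≈ 50.3497); B is ahead of A.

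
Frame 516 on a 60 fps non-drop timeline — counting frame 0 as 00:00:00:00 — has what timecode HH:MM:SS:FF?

00:00:08:36

516 ÷ 60 = 8 full seconds, remainder 36 frames.
8 s = 0 h 0 min 8 s.
Timecode: 00:00:08:36.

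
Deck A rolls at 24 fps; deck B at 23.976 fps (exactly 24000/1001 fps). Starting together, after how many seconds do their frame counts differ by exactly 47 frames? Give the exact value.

47047/24 seconds

The gap grows by |24000/1001 − 24| = 24/1001 frames per second.
Time for a 47-frame gap: 47 ÷ (24/1001) = 47047/24 s.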